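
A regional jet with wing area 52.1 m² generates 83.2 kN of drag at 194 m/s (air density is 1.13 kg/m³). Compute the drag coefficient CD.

CD = 0.0751

From D = ½ρv²S·CD, rearranging gives CD = 2D/(ρv²S).
CD = 2 × 83200 / (1.13 × 194² × 52.1) = 0.0751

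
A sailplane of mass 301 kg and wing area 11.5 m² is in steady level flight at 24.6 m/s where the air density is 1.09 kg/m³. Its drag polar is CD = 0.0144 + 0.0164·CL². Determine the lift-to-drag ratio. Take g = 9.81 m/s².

L/D = 32

Weight W = mg = 301 × 9.81 = 2952.8 N; in level flight L = W.
q = ½ρv² = ½ × 1.09 × 24.6² = 329.8 Pa.
CL = 2W/(ρv²S) = 2×2952.8/(1.09×24.6²×11.5) = 0.7785.
CD = 0.0144 + 0.0164 × 0.7785² = 0.02434.
L/D = CL/CD = 0.7785 / 0.02434 = 32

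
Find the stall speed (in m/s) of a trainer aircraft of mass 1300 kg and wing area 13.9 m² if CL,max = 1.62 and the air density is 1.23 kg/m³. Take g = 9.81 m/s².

At stall, lift equals weight: L = W = m·g = 1300 × 9.81 = 12750 N.
From L = ½ρV²S·CL,max = W: V_stall = √(2W/(ρSCL,max)) = √(2·12750/(1.23·13.9·1.62))
V_stall = √920.9 = 30.3 m/s

V_stall = 30.3 m/s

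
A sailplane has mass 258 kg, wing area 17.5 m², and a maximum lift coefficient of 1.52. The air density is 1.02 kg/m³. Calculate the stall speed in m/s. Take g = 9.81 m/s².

Weight W = mg = 258 × 9.81 = 2531 N.
V_stall = √(2W/(ρ·S·CL,max)) = √(2 × 2531 / (1.02 × 17.5 × 1.52))
V_stall = √186.6 = 13.7 m/s

V_stall = 13.7 m/s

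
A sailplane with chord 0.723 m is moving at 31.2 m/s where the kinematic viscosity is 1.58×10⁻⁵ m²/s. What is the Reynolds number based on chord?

Re = v·c/ν = 31.2 × 0.723 / (1.58×10⁻⁵) = 1.43×10^6

Re = 1.43×10^6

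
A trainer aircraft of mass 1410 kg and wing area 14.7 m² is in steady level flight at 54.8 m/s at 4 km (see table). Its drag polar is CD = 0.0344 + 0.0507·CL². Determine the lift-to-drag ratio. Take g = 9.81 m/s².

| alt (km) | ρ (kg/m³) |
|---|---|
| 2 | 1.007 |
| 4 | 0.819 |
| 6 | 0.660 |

L/D = 11.9

At 4 km, from the table: ρ = 0.819 kg/m³.
In steady level flight, lift balances weight: W = mg = 1410 × 9.81 = 13832 N.
Dynamic pressure q = 0.5 × 0.819 × 54.8² = 1230 Pa.
CL = 2W/(ρv²S) = 2×13832/(0.819×54.8²×14.7) = 0.7652.
CD = 0.0344 + 0.0507 × 0.7652² = 0.06408.
L/D = CL/CD = 0.7652 / 0.06408 = 11.9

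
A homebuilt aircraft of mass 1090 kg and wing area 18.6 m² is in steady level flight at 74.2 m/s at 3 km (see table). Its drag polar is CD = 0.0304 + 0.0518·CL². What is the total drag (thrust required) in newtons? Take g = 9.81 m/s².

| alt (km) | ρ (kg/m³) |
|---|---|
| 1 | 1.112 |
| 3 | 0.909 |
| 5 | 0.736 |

D = 1540 N

At 3 km, from the table: ρ = 0.909 kg/m³.
In steady level flight, lift balances weight: W = mg = 1090 × 9.81 = 10693 N.
Dynamic pressure q = 0.5 × 0.909 × 74.2² = 2502 Pa.
CL = W/(q·S) = 10693 / (2502 × 18.6) = 0.2297.
CD = 0.0304 + 0.0518 × 0.2297² = 0.03313.
D = q·S·CD = 2502 × 18.6 × 0.03313 = 1542 N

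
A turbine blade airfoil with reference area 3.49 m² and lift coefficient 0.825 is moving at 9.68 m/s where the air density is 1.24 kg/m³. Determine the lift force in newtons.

L = ½ρv²S·CL = ½ × 1.24 × 9.68² × 3.49 × 0.825 = 167 N

L = 167 N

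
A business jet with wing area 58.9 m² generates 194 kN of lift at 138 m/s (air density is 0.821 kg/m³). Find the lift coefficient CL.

From L = ½ρv²S·CL, rearranging gives CL = 2L/(ρv²S).
CL = 2 × 1.94×10^5 / (0.821 × 138² × 58.9) = 0.421

CL = 0.421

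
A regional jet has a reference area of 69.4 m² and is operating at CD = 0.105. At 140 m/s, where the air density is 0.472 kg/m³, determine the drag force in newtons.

Dynamic pressure q = ½ρv² = ½ × 0.472 × 140² = 4626 Pa.
D = q·S·CD = 4626 × 69.4 × 0.105 = 33700 N ≈ 33.7 kN

D = 33700 N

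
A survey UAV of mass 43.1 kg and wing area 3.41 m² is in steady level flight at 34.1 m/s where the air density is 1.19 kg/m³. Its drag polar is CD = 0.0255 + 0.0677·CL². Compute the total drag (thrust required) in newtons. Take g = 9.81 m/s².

In steady level flight, lift balances weight: W = mg = 43.1 × 9.81 = 422.81 N.
q = ½ρv² = ½ × 1.19 × 34.1² = 691.9 Pa.
Required CL = L/(qS) = 422.81/(691.9·3.41) = 0.1792.
CD = 0.0255 + 0.0677 × 0.1792² = 0.02767.
D = q·S·CD = 691.9 × 3.41 × 0.02767 = 65.29 N

D = 65.3 N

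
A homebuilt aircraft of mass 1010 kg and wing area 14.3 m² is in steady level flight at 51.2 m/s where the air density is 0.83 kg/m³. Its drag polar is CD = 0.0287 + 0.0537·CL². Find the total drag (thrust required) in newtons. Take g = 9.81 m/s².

Weight W = mg = 1010 × 9.81 = 9908.1 N; in level flight L = W.
q = ½ρv² = ½ × 0.83 × 51.2² = 1088 Pa.
Required CL = L/(qS) = 9908.1/(1088·14.3) = 0.6369.
CD = 0.0287 + 0.0537 × 0.6369² = 0.05048.
D = q·S·CD = 1088 × 14.3 × 0.05048 = 785.4 N

D = 785 N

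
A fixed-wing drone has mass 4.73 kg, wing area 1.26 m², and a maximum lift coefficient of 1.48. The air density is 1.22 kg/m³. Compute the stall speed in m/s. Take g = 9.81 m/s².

Weight W = mg = 4.73 × 9.81 = 46.4 N.
V_stall = √(2W/(ρ·S·CL,max)) = √(2 × 46.4 / (1.22 × 1.26 × 1.48))
V_stall = √40.79 = 6.39 m/s

V_stall = 6.39 m/s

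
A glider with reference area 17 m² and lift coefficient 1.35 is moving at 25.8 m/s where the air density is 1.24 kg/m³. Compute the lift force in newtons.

Dynamic pressure q = ½ρv² = ½ × 1.24 × 25.8² = 412.7 Pa.
L = q·S·CL = 412.7 × 17 × 1.35 = 9470 N ≈ 9.47 kN

L = 9470 N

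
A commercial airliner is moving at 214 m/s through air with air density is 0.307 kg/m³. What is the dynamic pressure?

q = 7030 Pa

q = ½ρv² = ½ × 0.307 × 214² = 7030 Pa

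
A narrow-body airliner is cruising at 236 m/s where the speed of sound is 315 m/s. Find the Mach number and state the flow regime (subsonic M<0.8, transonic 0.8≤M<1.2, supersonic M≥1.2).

M = 0.749 (subsonic)

M = v/a = 236 / 315 = 0.749
M = 0.749 → subsonic.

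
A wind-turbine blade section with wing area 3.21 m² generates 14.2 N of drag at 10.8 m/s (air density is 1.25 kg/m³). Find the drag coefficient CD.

From D = ½ρv²S·CD, rearranging gives CD = 2D/(ρv²S).
CD = 2 × 14.2 / (1.25 × 10.8² × 3.21) = 0.0607

CD = 0.0607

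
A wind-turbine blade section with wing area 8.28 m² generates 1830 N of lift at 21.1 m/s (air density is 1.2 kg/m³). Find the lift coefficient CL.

From L = ½ρv²S·CL, rearranging gives CL = 2L/(ρv²S).
CL = 2 × 1830 / (1.2 × 21.1² × 8.28) = 0.827

CL = 0.827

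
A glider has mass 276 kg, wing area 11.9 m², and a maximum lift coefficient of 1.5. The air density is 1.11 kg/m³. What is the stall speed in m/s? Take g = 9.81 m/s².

V_stall = 16.5 m/s

Weight W = mg = 276 × 9.81 = 2708 N.
V_stall = √(2W/(ρ·S·CL,max)) = √(2 × 2708 / (1.11 × 11.9 × 1.5))
V_stall = √273.3 = 16.5 m/s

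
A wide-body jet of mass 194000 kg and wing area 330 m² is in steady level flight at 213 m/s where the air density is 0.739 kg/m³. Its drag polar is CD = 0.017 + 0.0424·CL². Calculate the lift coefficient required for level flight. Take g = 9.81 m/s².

Level flight ⇒ L = W = m·g = 194000 × 9.81 = 1.9031×10^6 N.
q = ½ρv² = ½ × 0.739 × 213² = 16760 Pa.
CL = W/(q·S) = 1.9031×10^6 / (16760 × 330) = 0.344.

CL = 0.344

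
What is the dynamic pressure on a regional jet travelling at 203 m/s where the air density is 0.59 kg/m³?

q = ½ρv² = ½ × 0.59 × 203² = 12200 Pa

q = 12200 Pa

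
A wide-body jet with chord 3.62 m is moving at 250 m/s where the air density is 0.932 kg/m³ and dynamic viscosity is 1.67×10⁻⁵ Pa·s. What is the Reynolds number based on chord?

Re = ρ·v·c/μ = 0.932 × 250 × 3.62 / (1.67×10⁻⁵) = 5.05×10^7

Re = 5.05×10^7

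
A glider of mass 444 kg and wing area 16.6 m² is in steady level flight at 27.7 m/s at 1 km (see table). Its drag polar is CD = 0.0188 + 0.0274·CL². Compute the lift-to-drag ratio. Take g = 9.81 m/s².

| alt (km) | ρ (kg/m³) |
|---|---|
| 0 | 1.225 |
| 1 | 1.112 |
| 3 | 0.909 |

L/D = 21.1

At 1 km, from the table: ρ = 1.112 kg/m³.
Weight W = mg = 444 × 9.81 = 4355.6 N; in level flight L = W.
Dynamic pressure q = 0.5 × 1.112 × 27.7² = 426.6 Pa.
CL = W/(q·S) = 4355.6 / (426.6 × 16.6) = 0.615.
CD = 0.0188 + 0.0274 × 0.615² = 0.02917.
L/D = CL/CD = 0.615 / 0.02917 = 21.1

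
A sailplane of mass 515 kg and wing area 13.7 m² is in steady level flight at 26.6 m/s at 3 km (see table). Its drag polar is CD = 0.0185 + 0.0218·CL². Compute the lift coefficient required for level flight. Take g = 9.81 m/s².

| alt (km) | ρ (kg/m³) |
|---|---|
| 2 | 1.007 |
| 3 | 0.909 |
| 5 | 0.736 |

At 3 km, from the table: ρ = 0.909 kg/m³.
Weight W = mg = 515 × 9.81 = 5052.2 N; in level flight L = W.
q = ½ρv² = ½ × 0.909 × 26.6² = 321.6 Pa.
CL = W/(q·S) = 5052.2 / (321.6 × 13.7) = 1.147.

CL = 1.15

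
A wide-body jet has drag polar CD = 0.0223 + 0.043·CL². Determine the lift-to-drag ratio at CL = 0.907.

L/D = 15.7

CD = 0.0223 + 0.043 × 0.907² = 0.05767
L/D = CL/CD = 0.907 / 0.05767 = 15.7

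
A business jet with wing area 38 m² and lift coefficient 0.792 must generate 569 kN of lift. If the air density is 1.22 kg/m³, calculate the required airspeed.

L = ½ρv²S·CL ⇒ v = √(2L/(ρ·S·CL))
v = √(2 × 5.69×10^5 / (1.22 × 38 × 0.792)) = √30990 = 176 m/s

v = 176 m/s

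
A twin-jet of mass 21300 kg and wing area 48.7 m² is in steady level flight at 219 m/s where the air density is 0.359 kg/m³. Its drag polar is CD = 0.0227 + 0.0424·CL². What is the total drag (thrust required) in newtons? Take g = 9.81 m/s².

D = 13900 N

Level flight ⇒ L = W = m·g = 21300 × 9.81 = 2.0895×10^5 N.
q = ½ρv² = ½ × 0.359 × 219² = 8609 Pa.
CL = W/(q·S) = 2.0895×10^5 / (8609 × 48.7) = 0.4984.
CD = 0.0227 + 0.0424 × 0.4984² = 0.03323.
D = q·S·CD = 8609 × 48.7 × 0.03323 = 13930 N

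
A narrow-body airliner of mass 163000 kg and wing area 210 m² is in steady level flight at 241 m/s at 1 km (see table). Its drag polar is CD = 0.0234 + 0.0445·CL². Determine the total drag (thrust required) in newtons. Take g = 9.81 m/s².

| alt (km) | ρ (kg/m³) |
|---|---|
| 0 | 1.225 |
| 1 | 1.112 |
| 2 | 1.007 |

At 1 km, from the table: ρ = 1.112 kg/m³.
In steady level flight, lift balances weight: W = mg = 163000 × 9.81 = 1.599×10^6 N.
Dynamic pressure q = 0.5 × 1.112 × 241² = 32290 Pa.
Required CL = L/(qS) = 1.599×10^6/(32290·210) = 0.2358.
CD = 0.0234 + 0.0445 × 0.2358² = 0.02587.
D = q·S·CD = 32290 × 210 × 0.02587 = 1.755×10^5 N

D = 1.75×10^5 N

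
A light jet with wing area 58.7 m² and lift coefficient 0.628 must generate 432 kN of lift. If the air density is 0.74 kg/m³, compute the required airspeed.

v = 178 m/s

L = ½ρv²S·CL ⇒ v = √(2L/(ρ·S·CL))
v = √(2 × 4.32×10^5 / (0.74 × 58.7 × 0.628)) = √31670 = 178 m/s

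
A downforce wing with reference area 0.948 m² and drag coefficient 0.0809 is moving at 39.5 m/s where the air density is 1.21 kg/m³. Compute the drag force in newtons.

D = ½ρv²S·CD = ½ × 1.21 × 39.5² × 0.948 × 0.0809 = 72.4 N

D = 72.4 N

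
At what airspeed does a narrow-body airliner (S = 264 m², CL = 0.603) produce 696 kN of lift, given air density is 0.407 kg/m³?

L = ½ρv²S·CL ⇒ v = √(2L/(ρ·S·CL))
v = √(2 × 6.96×10^5 / (0.407 × 264 × 0.603)) = √21480 = 147 m/s

v = 147 m/s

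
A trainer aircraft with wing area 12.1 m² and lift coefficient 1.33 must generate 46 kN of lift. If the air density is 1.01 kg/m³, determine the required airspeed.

L = ½ρv²S·CL ⇒ v = √(2L/(ρ·S·CL))
v = √(2 × 46000 / (1.01 × 12.1 × 1.33)) = √5660 = 75.2 m/s

v = 75.2 m/s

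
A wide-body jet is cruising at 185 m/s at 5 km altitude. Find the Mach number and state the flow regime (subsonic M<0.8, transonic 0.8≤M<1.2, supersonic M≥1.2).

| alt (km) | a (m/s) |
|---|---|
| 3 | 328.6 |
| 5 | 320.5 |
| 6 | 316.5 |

M = 0.577 (subsonic)

At 5 km, from the table: a = 320.5 m/s.
M = v/a = 185 / 320.5 = 0.577
M = 0.577 → subsonic.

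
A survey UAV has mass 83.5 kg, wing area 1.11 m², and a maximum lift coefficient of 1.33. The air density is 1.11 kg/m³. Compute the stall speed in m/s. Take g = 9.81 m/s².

Weight W = mg = 83.5 × 9.81 = 819.1 N.
V_stall = √(2W/(ρ·S·CL,max)) = √(2 × 819.1 / (1.11 × 1.11 × 1.33))
V_stall = √999.7 = 31.6 m/s

V_stall = 31.6 m/s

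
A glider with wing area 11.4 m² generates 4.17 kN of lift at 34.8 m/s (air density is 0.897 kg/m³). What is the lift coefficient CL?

From L = ½ρv²S·CL, rearranging gives CL = 2L/(ρv²S).
CL = 2 × 4170 / (0.897 × 34.8² × 11.4) = 0.673

CL = 0.673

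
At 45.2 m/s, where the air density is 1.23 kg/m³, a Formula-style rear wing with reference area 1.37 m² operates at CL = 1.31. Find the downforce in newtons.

L = 2250 N

L = ½ρv²S·CL = ½ × 1.23 × 45.2² × 1.37 × 1.31 = 2250 N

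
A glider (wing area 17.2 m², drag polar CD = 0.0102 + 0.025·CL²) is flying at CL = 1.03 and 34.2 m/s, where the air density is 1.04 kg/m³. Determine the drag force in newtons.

D = 384 N

CD = 0.0102 + 0.025 × 1.03² = 0.03672
D = ½ρv²S·CD = ½ × 1.04 × 34.2² × 17.2 × 0.03672 = 384 N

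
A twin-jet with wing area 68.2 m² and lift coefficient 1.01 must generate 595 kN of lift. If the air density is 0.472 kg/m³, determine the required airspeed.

L = ½ρv²S·CL ⇒ v = √(2L/(ρ·S·CL))
v = √(2 × 5.95×10^5 / (0.472 × 68.2 × 1.01)) = √36600 = 191 m/s

v = 191 m/s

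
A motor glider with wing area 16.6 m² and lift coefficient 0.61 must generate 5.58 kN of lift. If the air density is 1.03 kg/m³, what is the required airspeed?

v = 32.7 m/s

L = ½ρv²S·CL ⇒ v = √(2L/(ρ·S·CL))
v = √(2 × 5580 / (1.03 × 16.6 × 0.61)) = √1070 = 32.7 m/s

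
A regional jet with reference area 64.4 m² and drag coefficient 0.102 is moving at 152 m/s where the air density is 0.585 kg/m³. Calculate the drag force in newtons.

D = ½ρv²S·CD = ½ × 0.585 × 152² × 64.4 × 0.102 = 44400 N ≈ 44.4 kN

D = 44400 N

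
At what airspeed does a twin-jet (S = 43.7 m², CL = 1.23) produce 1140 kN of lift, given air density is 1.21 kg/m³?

v = 187 m/s

L = ½ρv²S·CL ⇒ v = √(2L/(ρ·S·CL))
v = √(2 × 1.14×10^6 / (1.21 × 43.7 × 1.23)) = √35060 = 187 m/s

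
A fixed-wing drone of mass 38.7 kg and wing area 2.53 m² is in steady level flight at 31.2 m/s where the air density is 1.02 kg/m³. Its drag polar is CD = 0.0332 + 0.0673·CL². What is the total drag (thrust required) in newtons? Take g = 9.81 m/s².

Weight W = mg = 38.7 × 9.81 = 379.65 N; in level flight L = W.
q = ½ρv² = ½ × 1.02 × 31.2² = 496.5 Pa.
CL = 2W/(ρv²S) = 2×379.65/(1.02×31.2²×2.53) = 0.3023.
CD = 0.0332 + 0.0673 × 0.3023² = 0.03935.
D = q·S·CD = 496.5 × 2.53 × 0.03935 = 49.42 N

D = 49.4 N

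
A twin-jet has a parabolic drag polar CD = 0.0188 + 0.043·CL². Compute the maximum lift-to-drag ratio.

For CD = CD0 + K·CL², (L/D)max occurs at CL* = √(CD0/K) and equals 1/(2√(K·CD0)).
(L/D)max = 1/(2√(0.043 × 0.0188)) = 1/(2 × 0.02843) = 17.6

(L/D)max = 17.6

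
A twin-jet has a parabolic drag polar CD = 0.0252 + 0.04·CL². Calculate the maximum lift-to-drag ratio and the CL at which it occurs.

For CD = CD0 + K·CL², (L/D)max occurs at CL* = √(CD0/K) and equals 1/(2√(K·CD0)).
(L/D)max = 1/(2√(0.04 × 0.0252)) = 1/(2 × 0.03175) = 15.7
CL* = √(0.0252/0.04) = 0.794

(L/D)max = 15.7, at CL = 0.794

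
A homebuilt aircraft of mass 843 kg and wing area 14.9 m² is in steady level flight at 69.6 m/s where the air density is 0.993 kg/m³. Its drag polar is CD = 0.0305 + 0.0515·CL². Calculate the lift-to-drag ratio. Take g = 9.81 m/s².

L/D = 6.94

Weight W = mg = 843 × 9.81 = 8269.8 N; in level flight L = W.
q = ½ρv² = ½ × 0.993 × 69.6² = 2405 Pa.
Required CL = L/(qS) = 8269.8/(2405·14.9) = 0.2308.
CD = 0.0305 + 0.0515 × 0.2308² = 0.03324.
L/D = CL/CD = 0.2308 / 0.03324 = 6.94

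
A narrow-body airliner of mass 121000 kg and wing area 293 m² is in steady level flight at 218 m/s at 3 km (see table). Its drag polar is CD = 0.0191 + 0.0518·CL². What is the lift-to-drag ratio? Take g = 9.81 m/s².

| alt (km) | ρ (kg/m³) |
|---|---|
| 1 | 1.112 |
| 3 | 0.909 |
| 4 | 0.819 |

At 3 km, from the table: ρ = 0.909 kg/m³.
Weight W = mg = 121000 × 9.81 = 1.187×10^6 N; in level flight L = W.
q = ½ρv² = ½ × 0.909 × 218² = 21600 Pa.
Required CL = L/(qS) = 1.187×10^6/(21600·293) = 0.1876.
CD = 0.0191 + 0.0518 × 0.1876² = 0.02092.
L/D = CL/CD = 0.1876 / 0.02092 = 8.96

L/D = 8.96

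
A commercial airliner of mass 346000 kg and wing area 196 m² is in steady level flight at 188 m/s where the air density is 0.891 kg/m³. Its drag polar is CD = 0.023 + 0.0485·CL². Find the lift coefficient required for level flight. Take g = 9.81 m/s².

Weight W = mg = 346000 × 9.81 = 3.3943×10^6 N; in level flight L = W.
Dynamic pressure q = 0.5 × 0.891 × 188² = 15750 Pa.
CL = W/(q·S) = 3.3943×10^6 / (15750 × 196) = 1.1.

CL = 1.1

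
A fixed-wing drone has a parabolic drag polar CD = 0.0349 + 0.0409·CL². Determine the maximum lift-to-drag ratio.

For CD = CD0 + K·CL², (L/D)max occurs at CL* = √(CD0/K) and equals 1/(2√(K·CD0)).
(L/D)max = 1/(2√(0.0409 × 0.0349)) = 1/(2 × 0.03778) = 13.2

(L/D)max = 13.2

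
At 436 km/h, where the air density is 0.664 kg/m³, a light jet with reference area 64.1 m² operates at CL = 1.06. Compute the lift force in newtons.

L = 3.31×10^5 N

Convert speed: v = 436 km/h ÷ 3.6 = 121.1 m/s.
L = ½ρv²S·CL = ½ × 0.664 × 121.1² × 64.1 × 1.06 = 3.31×10^5 N ≈ 331 kN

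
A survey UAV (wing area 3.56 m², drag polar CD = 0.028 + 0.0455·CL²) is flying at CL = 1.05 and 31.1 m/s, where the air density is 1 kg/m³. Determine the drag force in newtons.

CD = 0.028 + 0.0455 × 1.05² = 0.07816
D = ½ρv²S·CD = ½ × 1 × 31.1² × 3.56 × 0.07816 = 135 N

D = 135 N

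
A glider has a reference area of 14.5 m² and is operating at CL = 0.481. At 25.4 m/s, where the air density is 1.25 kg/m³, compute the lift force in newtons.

Dynamic pressure q = ½ρv² = ½ × 1.25 × 25.4² = 403.2 Pa.
L = q·S·CL = 403.2 × 14.5 × 0.481 = 2810 N

L = 2810 N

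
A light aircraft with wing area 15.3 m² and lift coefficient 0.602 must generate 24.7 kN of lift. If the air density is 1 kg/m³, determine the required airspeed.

L = ½ρv²S·CL ⇒ v = √(2L/(ρ·S·CL))
v = √(2 × 24700 / (1 × 15.3 × 0.602)) = √5363 = 73.2 m/s

v = 73.2 m/s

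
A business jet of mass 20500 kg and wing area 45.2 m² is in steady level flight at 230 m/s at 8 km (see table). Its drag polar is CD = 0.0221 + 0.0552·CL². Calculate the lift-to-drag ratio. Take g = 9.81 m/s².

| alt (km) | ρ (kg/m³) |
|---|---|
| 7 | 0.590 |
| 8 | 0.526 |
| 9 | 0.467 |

L/D = 11.5

At 8 km, from the table: ρ = 0.526 kg/m³.
In steady level flight, lift balances weight: W = mg = 20500 × 9.81 = 2.011×10^5 N.
q = ½ρv² = ½ × 0.526 × 230² = 13910 Pa.
CL = 2W/(ρv²S) = 2×2.011×10^5/(0.526×230²×45.2) = 0.3198.
CD = 0.0221 + 0.0552 × 0.3198² = 0.02775.
L/D = CL/CD = 0.3198 / 0.02775 = 11.5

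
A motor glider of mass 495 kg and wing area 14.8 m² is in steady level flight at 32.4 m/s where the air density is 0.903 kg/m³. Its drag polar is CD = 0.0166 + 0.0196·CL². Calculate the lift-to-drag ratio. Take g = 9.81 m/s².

Weight W = mg = 495 × 9.81 = 4855.9 N; in level flight L = W.
Dynamic pressure q = 0.5 × 0.903 × 32.4² = 474 Pa.
Required CL = L/(qS) = 4855.9/(474·14.8) = 0.6923.
CD = 0.0166 + 0.0196 × 0.6923² = 0.02599.
L/D = CL/CD = 0.6923 / 0.02599 = 26.6

L/D = 26.6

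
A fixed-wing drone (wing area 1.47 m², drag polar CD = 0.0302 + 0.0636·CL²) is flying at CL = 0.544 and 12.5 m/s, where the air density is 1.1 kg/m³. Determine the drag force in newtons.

CD = 0.0302 + 0.0636 × 0.544² = 0.04902
D = ½ρv²S·CD = ½ × 1.1 × 12.5² × 1.47 × 0.04902 = 6.19 N

D = 6.19 N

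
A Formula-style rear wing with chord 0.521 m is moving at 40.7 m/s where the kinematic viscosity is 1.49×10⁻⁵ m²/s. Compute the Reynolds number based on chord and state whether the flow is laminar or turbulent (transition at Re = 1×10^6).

Re = v·c/ν = 40.7 × 0.521 / (1.49×10⁻⁵) = 1.42×10^6
Since 1.42×10^6 > 1×10^6, the flow is turbulent.

Re = 1.42×10^6 (turbulent)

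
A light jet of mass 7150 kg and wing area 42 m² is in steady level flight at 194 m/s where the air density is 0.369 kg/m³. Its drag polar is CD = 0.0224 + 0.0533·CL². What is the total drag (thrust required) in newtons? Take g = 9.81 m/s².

D = 7430 N

Weight W = mg = 7150 × 9.81 = 70142 N; in level flight L = W.
q = ½ρv² = ½ × 0.369 × 194² = 6944 Pa.
CL = W/(q·S) = 70142 / (6944 × 42) = 0.2405.
CD = 0.0224 + 0.0533 × 0.2405² = 0.02548.
D = q·S·CD = 6944 × 42 × 0.02548 = 7432 N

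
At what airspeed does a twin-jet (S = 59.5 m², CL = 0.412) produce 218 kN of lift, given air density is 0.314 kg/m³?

v = 238 m/s

L = ½ρv²S·CL ⇒ v = √(2L/(ρ·S·CL))
v = √(2 × 2.18×10^5 / (0.314 × 59.5 × 0.412)) = √56640 = 238 m/s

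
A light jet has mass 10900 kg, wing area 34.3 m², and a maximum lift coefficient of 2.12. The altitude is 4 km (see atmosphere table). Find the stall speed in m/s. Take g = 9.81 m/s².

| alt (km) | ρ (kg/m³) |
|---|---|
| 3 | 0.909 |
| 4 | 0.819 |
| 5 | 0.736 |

V_stall = 59.9 m/s

At 4 km, from the table: ρ = 0.819 kg/m³.
Stall occurs when L = W at CL,max. W = mg = 10900 × 9.81 = 1.069×10^5 N.
From L = ½ρV²S·CL,max = W: V_stall = √(2W/(ρSCL,max)) = √(2·1.069×10^5/(0.819·34.3·2.12))
V_stall = √3591 = 59.9 m/s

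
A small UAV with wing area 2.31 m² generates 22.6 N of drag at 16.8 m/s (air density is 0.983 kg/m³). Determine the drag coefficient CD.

CD = 0.0705

From D = ½ρv²S·CD, rearranging gives CD = 2D/(ρv²S).
CD = 2 × 22.6 / (0.983 × 16.8² × 2.31) = 0.0705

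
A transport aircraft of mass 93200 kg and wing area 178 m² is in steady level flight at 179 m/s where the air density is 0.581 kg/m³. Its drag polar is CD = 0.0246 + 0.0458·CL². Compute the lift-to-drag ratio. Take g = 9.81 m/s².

L/D = 14.3

Level flight ⇒ L = W = m·g = 93200 × 9.81 = 9.1429×10^5 N.
q = ½ρv² = ½ × 0.581 × 179² = 9308 Pa.
Required CL = L/(qS) = 9.1429×10^5/(9308·178) = 0.5518.
CD = 0.0246 + 0.0458 × 0.5518² = 0.03855.
L/D = CL/CD = 0.5518 / 0.03855 = 14.3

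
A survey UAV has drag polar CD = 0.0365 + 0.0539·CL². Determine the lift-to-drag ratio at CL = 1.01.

CD = 0.0365 + 0.0539 × 1.01² = 0.09148
L/D = CL/CD = 1.01 / 0.09148 = 11

L/D = 11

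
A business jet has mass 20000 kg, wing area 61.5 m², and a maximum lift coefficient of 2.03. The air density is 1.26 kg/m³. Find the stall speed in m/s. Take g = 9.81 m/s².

V_stall = 49.9 m/s

Weight W = mg = 20000 × 9.81 = 1.962×10^5 N.
V_stall = √(2W/(ρ·S·CL,max)) = √(2 × 1.962×10^5 / (1.26 × 61.5 × 2.03))
V_stall = √2495 = 49.9 m/s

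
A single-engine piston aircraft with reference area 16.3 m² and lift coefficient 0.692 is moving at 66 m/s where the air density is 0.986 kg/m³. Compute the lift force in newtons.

L = 24200 N

L = ½ρv²S·CL = ½ × 0.986 × 66² × 16.3 × 0.692 = 24200 N ≈ 24.2 kN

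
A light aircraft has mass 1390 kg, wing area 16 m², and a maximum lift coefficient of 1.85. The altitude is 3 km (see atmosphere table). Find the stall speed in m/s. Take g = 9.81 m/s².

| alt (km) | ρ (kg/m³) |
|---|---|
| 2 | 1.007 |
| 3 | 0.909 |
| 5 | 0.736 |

V_stall = 31.8 m/s

At 3 km, from the table: ρ = 0.909 kg/m³.
Stall occurs when L = W at CL,max. W = mg = 1390 × 9.81 = 13640 N.
V_stall = √(2W/(ρ·S·CL,max)) = √(2 × 13640 / (0.909 × 16 × 1.85))
V_stall = √1014 = 31.8 m/s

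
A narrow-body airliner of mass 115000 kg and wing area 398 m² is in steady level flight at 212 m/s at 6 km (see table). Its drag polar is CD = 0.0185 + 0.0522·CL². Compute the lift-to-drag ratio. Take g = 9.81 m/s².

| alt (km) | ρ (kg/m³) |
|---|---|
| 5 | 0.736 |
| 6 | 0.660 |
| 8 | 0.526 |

L/D = 9.37

At 6 km, from the table: ρ = 0.660 kg/m³.
In steady level flight, lift balances weight: W = mg = 115000 × 9.81 = 1.1282×10^6 N.
Dynamic pressure q = 0.5 × 0.66 × 212² = 14830 Pa.
CL = 2W/(ρv²S) = 2×1.1282×10^6/(0.66×212²×398) = 0.1911.
CD = 0.0185 + 0.0522 × 0.1911² = 0.02041.
L/D = CL/CD = 0.1911 / 0.02041 = 9.37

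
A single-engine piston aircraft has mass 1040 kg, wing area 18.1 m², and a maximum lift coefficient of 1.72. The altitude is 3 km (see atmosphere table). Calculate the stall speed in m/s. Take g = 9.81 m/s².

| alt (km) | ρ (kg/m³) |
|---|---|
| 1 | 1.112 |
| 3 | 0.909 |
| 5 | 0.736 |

At 3 km, from the table: ρ = 0.909 kg/m³.
Weight W = mg = 1040 × 9.81 = 10200 N.
V_stall = √(2W/(ρ·S·CL,max)) = √(2 × 10200 / (0.909 × 18.1 × 1.72))
V_stall = √721 = 26.9 m/s

V_stall = 26.9 m/s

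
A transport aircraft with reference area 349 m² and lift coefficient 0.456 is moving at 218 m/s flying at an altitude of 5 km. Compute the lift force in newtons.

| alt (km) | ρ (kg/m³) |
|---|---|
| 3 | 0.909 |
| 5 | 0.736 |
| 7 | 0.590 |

L = 2.78×10^6 N

At 5 km, from the table: ρ = 0.736 kg/m³.
L = ½ρv²S·CL = ½ × 0.736 × 218² × 349 × 0.456 = 2.78×10^6 N ≈ 2780 kN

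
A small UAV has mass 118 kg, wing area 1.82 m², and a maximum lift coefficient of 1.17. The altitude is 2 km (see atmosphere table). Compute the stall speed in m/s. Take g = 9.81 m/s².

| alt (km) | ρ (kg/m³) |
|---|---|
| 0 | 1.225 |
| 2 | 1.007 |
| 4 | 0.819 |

V_stall = 32.9 m/s

At 2 km, from the table: ρ = 1.007 kg/m³.
Stall occurs when L = W at CL,max. W = mg = 118 × 9.81 = 1158 N.
From L = ½ρV²S·CL,max = W: V_stall = √(2W/(ρSCL,max)) = √(2·1158/(1.007·1.82·1.17))
V_stall = √1080 = 32.9 m/s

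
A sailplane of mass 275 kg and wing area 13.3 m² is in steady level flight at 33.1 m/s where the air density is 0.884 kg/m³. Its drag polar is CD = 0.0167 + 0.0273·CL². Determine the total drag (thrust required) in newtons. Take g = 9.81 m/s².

In steady level flight, lift balances weight: W = mg = 275 × 9.81 = 2697.8 N.
Dynamic pressure q = 0.5 × 0.884 × 33.1² = 484.3 Pa.
Required CL = L/(qS) = 2697.8/(484.3·13.3) = 0.4189.
CD = 0.0167 + 0.0273 × 0.4189² = 0.02149.
D = q·S·CD = 484.3 × 13.3 × 0.02149 = 138.4 N

D = 138 N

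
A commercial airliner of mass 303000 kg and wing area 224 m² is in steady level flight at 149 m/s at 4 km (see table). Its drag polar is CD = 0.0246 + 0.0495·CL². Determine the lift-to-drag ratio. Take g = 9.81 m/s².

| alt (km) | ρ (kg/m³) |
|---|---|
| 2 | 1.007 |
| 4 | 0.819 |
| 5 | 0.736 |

At 4 km, from the table: ρ = 0.819 kg/m³.
Weight W = mg = 303000 × 9.81 = 2.9724×10^6 N; in level flight L = W.
q = ½ρv² = ½ × 0.819 × 149² = 9091 Pa.
CL = 2W/(ρv²S) = 2×2.9724×10^6/(0.819×149²×224) = 1.46.
CD = 0.0246 + 0.0495 × 1.46² = 0.1301.
L/D = CL/CD = 1.46 / 0.1301 = 11.2

L/D = 11.2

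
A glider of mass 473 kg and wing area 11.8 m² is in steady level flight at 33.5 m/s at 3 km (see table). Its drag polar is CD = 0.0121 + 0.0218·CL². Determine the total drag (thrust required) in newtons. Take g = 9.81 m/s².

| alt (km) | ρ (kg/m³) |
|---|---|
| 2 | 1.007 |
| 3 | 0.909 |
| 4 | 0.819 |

At 3 km, from the table: ρ = 0.909 kg/m³.
Weight W = mg = 473 × 9.81 = 4640.1 N; in level flight L = W.
q = ½ρv² = ½ × 0.909 × 33.5² = 510.1 Pa.
Required CL = L/(qS) = 4640.1/(510.1·11.8) = 0.7709.
CD = 0.0121 + 0.0218 × 0.7709² = 0.02506.
D = q·S·CD = 510.1 × 11.8 × 0.02506 = 150.8 N

D = 151 N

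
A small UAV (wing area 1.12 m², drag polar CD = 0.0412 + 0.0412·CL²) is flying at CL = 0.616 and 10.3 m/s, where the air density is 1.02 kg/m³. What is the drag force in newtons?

D = 3.44 N

CD = 0.0412 + 0.0412 × 0.616² = 0.05683
D = ½ρv²S·CD = ½ × 1.02 × 10.3² × 1.12 × 0.05683 = 3.44 N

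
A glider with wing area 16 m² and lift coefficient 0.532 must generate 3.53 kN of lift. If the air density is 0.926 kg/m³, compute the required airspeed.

v = 29.9 m/s

L = ½ρv²S·CL ⇒ v = √(2L/(ρ·S·CL))
v = √(2 × 3530 / (0.926 × 16 × 0.532)) = √895.7 = 29.9 m/s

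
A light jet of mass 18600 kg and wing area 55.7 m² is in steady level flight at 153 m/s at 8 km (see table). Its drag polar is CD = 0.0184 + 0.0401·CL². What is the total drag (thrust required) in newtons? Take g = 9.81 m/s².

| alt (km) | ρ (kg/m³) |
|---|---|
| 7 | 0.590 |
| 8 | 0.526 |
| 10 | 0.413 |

D = 10200 N

At 8 km, from the table: ρ = 0.526 kg/m³.
Weight W = mg = 18600 × 9.81 = 1.8247×10^5 N; in level flight L = W.
q = ½ρv² = ½ × 0.526 × 153² = 6157 Pa.
Required CL = L/(qS) = 1.8247×10^5/(6157·55.7) = 0.5321.
CD = 0.0184 + 0.0401 × 0.5321² = 0.02975.
D = q·S·CD = 6157 × 55.7 × 0.02975 = 10200 N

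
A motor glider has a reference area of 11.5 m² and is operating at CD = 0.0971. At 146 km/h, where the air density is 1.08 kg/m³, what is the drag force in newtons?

D = 992 N

Convert speed: v = 146 km/h ÷ 3.6 = 40.56 m/s.
D = ½ρv²S·CD = ½ × 1.08 × 40.56² × 11.5 × 0.0971 = 992 N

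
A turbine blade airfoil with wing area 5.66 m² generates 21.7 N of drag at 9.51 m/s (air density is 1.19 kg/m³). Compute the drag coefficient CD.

From D = ½ρv²S·CD, rearranging gives CD = 2D/(ρv²S).
CD = 2 × 21.7 / (1.19 × 9.51² × 5.66) = 0.0712

CD = 0.0712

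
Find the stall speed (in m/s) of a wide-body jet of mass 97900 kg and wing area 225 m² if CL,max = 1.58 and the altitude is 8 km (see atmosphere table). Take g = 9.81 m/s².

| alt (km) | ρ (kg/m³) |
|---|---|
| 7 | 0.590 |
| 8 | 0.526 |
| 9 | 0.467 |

At 8 km, from the table: ρ = 0.526 kg/m³.
Stall occurs when L = W at CL,max. W = mg = 97900 × 9.81 = 9.604×10^5 N.
V_stall = √(2W/(ρ·S·CL,max)) = √(2 × 9.604×10^5 / (0.526 × 225 × 1.58))
V_stall = √10270 = 101 m/s

V_stall = 101 m/s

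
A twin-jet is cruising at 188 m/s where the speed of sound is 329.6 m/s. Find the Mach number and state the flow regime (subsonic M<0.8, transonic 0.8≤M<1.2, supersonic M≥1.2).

M = 0.57 (subsonic)

M = v/a = 188 / 329.6 = 0.57
M = 0.57 → subsonic.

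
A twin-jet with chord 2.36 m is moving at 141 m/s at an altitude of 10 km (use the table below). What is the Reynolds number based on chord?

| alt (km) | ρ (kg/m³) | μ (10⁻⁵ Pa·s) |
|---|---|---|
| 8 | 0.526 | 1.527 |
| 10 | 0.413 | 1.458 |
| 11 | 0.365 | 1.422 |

At 10 km, from the table: ρ = 0.413 kg/m³, μ = 1.458×10⁻⁵ Pa·s.
Re = ρ·v·c/μ = 0.413 × 141 × 2.36 / (1.458×10⁻⁵) = 9.43×10^6

Re = 9.43×10^6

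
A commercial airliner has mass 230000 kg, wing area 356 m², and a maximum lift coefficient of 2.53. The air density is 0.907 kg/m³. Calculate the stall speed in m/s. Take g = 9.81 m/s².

At stall, lift equals weight: L = W = m·g = 230000 × 9.81 = 2.256×10^6 N.
From L = ½ρV²S·CL,max = W: V_stall = √(2W/(ρSCL,max)) = √(2·2.256×10^6/(0.907·356·2.53))
V_stall = √5524 = 74.3 m/s

V_stall = 74.3 m/s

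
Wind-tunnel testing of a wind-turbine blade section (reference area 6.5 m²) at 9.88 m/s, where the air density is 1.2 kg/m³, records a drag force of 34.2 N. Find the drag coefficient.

From D = ½ρv²S·CD, rearranging gives CD = 2D/(ρv²S).
CD = 2 × 34.2 / (1.2 × 9.88² × 6.5) = 0.0898

CD = 0.0898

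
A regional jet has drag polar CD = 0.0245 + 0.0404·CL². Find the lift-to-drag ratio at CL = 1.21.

L/D = 14.5

CD = 0.0245 + 0.0404 × 1.21² = 0.08365
L/D = CL/CD = 1.21 / 0.08365 = 14.5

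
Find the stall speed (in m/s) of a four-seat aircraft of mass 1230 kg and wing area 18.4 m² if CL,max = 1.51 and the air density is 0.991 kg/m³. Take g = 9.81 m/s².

V_stall = 29.6 m/s

At stall, lift equals weight: L = W = m·g = 1230 × 9.81 = 12070 N.
From L = ½ρV²S·CL,max = W: V_stall = √(2W/(ρSCL,max)) = √(2·12070/(0.991·18.4·1.51))
V_stall = √876.5 = 29.6 m/s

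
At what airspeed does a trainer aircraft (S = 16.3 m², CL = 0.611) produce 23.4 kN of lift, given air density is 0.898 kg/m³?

v = 72.3 m/s

L = ½ρv²S·CL ⇒ v = √(2L/(ρ·S·CL))
v = √(2 × 23400 / (0.898 × 16.3 × 0.611)) = √5233 = 72.3 m/s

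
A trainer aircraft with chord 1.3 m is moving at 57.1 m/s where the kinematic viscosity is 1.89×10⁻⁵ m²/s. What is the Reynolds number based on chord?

Re = 3.93×10^6

Re = v·c/ν = 57.1 × 1.3 / (1.89×10⁻⁵) = 3.93×10^6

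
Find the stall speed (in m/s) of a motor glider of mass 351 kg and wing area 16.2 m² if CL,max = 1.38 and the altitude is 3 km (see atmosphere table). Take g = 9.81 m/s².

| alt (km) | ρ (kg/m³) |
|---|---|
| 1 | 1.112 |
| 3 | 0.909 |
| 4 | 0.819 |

V_stall = 18.4 m/s

At 3 km, from the table: ρ = 0.909 kg/m³.
Weight W = mg = 351 × 9.81 = 3443 N.
V_stall = √(2W/(ρ·S·CL,max)) = √(2 × 3443 / (0.909 × 16.2 × 1.38))
V_stall = √338.9 = 18.4 m/s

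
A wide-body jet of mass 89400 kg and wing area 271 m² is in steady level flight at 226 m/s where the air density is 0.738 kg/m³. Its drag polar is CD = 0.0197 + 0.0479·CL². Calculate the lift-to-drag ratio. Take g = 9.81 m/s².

Level flight ⇒ L = W = m·g = 89400 × 9.81 = 8.7701×10^5 N.
Dynamic pressure q = 0.5 × 0.738 × 226² = 18850 Pa.
Required CL = L/(qS) = 8.7701×10^5/(18850·271) = 0.1717.
CD = 0.0197 + 0.0479 × 0.1717² = 0.02111.
L/D = CL/CD = 0.1717 / 0.02111 = 8.13

L/D = 8.13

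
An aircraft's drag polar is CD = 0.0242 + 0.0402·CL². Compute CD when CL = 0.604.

CD = 0.0389

CD = 0.0242 + 0.0402 × 0.604² = 0.0242 + 0.01467 = 0.0389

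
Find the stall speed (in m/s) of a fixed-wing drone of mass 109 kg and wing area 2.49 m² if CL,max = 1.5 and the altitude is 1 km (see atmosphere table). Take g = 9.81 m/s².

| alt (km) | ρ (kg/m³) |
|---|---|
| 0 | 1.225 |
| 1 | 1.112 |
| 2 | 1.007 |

At 1 km, from the table: ρ = 1.112 kg/m³.
Weight W = mg = 109 × 9.81 = 1069 N.
V_stall = √(2W/(ρ·S·CL,max)) = √(2 × 1069 / (1.112 × 2.49 × 1.5))
V_stall = √514.9 = 22.7 m/s

V_stall = 22.7 m/s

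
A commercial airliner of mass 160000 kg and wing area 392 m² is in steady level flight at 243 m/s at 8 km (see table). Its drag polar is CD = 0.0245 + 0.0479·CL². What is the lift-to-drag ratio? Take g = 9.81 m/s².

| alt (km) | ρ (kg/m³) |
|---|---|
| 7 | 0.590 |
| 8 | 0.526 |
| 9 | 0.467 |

At 8 km, from the table: ρ = 0.526 kg/m³.
Level flight ⇒ L = W = m·g = 160000 × 9.81 = 1.5696×10^6 N.
q = ½ρv² = ½ × 0.526 × 243² = 15530 Pa.
CL = 2W/(ρv²S) = 2×1.5696×10^6/(0.526×243²×392) = 0.2578.
CD = 0.0245 + 0.0479 × 0.2578² = 0.02768.
L/D = CL/CD = 0.2578 / 0.02768 = 9.31

L/D = 9.31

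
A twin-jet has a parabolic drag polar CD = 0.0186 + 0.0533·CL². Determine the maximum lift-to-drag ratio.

For CD = CD0 + K·CL², (L/D)max occurs at CL* = √(CD0/K) and equals 1/(2√(K·CD0)).
(L/D)max = 1/(2√(0.0533 × 0.0186)) = 1/(2 × 0.03149) = 15.9

(L/D)max = 15.9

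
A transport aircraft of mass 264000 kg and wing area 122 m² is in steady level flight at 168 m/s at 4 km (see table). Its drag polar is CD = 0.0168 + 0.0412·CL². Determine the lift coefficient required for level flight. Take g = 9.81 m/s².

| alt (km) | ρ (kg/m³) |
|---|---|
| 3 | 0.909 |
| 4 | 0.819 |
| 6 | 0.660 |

At 4 km, from the table: ρ = 0.819 kg/m³.
In steady level flight, lift balances weight: W = mg = 264000 × 9.81 = 2.5898×10^6 N.
Dynamic pressure q = 0.5 × 0.819 × 168² = 11560 Pa.
CL = W/(q·S) = 2.5898×10^6 / (11560 × 122) = 1.837.

CL = 1.84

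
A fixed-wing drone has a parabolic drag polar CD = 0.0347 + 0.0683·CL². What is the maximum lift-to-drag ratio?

(L/D)max = 10.3

For CD = CD0 + K·CL², (L/D)max occurs at CL* = √(CD0/K) and equals 1/(2√(K·CD0)).
(L/D)max = 1/(2√(0.0683 × 0.0347)) = 1/(2 × 0.04868) = 10.3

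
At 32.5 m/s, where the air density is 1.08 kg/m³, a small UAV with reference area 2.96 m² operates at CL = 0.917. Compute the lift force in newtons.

Dynamic pressure q = ½ρv² = ½ × 1.08 × 32.5² = 570.4 Pa.
L = q·S·CL = 570.4 × 2.96 × 0.917 = 1550 N

L = 1550 N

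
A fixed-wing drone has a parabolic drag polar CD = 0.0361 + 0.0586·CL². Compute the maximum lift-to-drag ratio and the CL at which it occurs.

(L/D)max = 10.9, at CL = 0.785

For CD = CD0 + K·CL², (L/D)max occurs at CL* = √(CD0/K) and equals 1/(2√(K·CD0)).
(L/D)max = 1/(2√(0.0586 × 0.0361)) = 1/(2 × 0.04599) = 10.9
CL* = √(0.0361/0.0586) = 0.785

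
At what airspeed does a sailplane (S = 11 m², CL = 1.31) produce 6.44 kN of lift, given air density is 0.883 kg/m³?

L = ½ρv²S·CL ⇒ v = √(2L/(ρ·S·CL))
v = √(2 × 6440 / (0.883 × 11 × 1.31)) = √1012 = 31.8 m/s

v = 31.8 m/s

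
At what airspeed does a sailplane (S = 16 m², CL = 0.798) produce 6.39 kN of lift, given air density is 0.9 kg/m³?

L = ½ρv²S·CL ⇒ v = √(2L/(ρ·S·CL))
v = √(2 × 6390 / (0.9 × 16 × 0.798)) = √1112 = 33.3 m/s

v = 33.3 m/s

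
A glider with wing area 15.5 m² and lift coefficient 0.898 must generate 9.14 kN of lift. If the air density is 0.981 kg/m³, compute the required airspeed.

L = ½ρv²S·CL ⇒ v = √(2L/(ρ·S·CL))
v = √(2 × 9140 / (0.981 × 15.5 × 0.898)) = √1339 = 36.6 m/s

v = 36.6 m/s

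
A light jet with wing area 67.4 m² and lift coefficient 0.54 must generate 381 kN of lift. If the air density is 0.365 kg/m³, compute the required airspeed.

v = 239 m/s

L = ½ρv²S·CL ⇒ v = √(2L/(ρ·S·CL))
v = √(2 × 3.81×10^5 / (0.365 × 67.4 × 0.54)) = √57360 = 239 m/s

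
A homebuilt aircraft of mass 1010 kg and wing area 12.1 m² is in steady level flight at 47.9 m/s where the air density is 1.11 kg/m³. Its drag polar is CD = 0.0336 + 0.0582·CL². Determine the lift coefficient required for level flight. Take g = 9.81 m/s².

Level flight ⇒ L = W = m·g = 1010 × 9.81 = 9908.1 N.
Dynamic pressure q = 0.5 × 1.11 × 47.9² = 1273 Pa.
CL = 2W/(ρv²S) = 2×9908.1/(1.11×47.9²×12.1) = 0.643.

CL = 0.643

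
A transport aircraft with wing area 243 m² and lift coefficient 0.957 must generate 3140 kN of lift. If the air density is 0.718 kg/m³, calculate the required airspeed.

L = ½ρv²S·CL ⇒ v = √(2L/(ρ·S·CL))
v = √(2 × 3.14×10^6 / (0.718 × 243 × 0.957)) = √37610 = 194 m/s

v = 194 m/s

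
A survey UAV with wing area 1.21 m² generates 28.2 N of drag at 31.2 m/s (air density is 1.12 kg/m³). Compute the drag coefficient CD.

CD = 0.0428

From D = ½ρv²S·CD, rearranging gives CD = 2D/(ρv²S).
CD = 2 × 28.2 / (1.12 × 31.2² × 1.21) = 0.0428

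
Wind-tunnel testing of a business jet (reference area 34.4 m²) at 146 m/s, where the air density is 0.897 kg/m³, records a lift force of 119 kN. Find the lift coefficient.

CL = 0.362

From L = ½ρv²S·CL, rearranging gives CL = 2L/(ρv²S).
CL = 2 × 1.19×10^5 / (0.897 × 146² × 34.4) = 0.362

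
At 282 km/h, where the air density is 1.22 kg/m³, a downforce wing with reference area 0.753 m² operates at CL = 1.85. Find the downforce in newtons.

L = 5210 N

Convert speed: v = 282 km/h ÷ 3.6 = 78.33 m/s.
L = ½ρv²S·CL = ½ × 1.22 × 78.33² × 0.753 × 1.85 = 5210 N ≈ 5.21 kN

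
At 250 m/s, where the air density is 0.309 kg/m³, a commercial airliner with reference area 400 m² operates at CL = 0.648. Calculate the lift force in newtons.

L = ½ρv²S·CL = ½ × 0.309 × 250² × 400 × 0.648 = 2.5×10^6 N ≈ 2500 kN

L = 2.5×10^6 N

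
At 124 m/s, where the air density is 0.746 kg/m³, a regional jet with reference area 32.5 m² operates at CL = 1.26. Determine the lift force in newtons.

L = 2.35×10^5 N

L = ½ρv²S·CL = ½ × 0.746 × 124² × 32.5 × 1.26 = 2.35×10^5 N ≈ 235 kN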